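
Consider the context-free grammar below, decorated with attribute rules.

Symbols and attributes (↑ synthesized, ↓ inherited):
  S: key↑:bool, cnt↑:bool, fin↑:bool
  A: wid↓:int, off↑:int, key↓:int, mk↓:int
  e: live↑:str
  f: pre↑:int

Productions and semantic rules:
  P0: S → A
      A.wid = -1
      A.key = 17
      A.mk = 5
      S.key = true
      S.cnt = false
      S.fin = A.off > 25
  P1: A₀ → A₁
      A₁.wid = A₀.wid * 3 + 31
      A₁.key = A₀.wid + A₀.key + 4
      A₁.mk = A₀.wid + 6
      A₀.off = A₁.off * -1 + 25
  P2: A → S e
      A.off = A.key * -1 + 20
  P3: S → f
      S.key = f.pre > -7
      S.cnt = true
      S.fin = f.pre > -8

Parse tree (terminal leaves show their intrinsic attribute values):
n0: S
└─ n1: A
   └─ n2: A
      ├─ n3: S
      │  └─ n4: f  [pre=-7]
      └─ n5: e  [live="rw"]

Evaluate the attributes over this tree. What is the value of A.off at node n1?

25

1. n1.wid = -1  [-1]
2. n1.key = 17  [17]
3. n1.mk = 5  [5]
4. n2.wid = 28  [A₀.wid * 3 + 31]
5. n2.key = 20  [A₀.wid + A₀.key + 4]
6. n2.mk = 5  [A₀.wid + 6]
7. n4.pre = -7  [terminal]
8. n3.key = false  [f.pre > -7]
9. n3.cnt = true  [true]
10. n3.fin = true  [f.pre > -8]
11. n5.live = "rw"  [terminal]
12. n2.off = 0  [A.key * -1 + 20]
13. n1.off = 25  [A₁.off * -1 + 25]
14. n0.key = true  [true]
15. n0.cnt = false  [false]
16. n0.fin = false  [A.off > 25]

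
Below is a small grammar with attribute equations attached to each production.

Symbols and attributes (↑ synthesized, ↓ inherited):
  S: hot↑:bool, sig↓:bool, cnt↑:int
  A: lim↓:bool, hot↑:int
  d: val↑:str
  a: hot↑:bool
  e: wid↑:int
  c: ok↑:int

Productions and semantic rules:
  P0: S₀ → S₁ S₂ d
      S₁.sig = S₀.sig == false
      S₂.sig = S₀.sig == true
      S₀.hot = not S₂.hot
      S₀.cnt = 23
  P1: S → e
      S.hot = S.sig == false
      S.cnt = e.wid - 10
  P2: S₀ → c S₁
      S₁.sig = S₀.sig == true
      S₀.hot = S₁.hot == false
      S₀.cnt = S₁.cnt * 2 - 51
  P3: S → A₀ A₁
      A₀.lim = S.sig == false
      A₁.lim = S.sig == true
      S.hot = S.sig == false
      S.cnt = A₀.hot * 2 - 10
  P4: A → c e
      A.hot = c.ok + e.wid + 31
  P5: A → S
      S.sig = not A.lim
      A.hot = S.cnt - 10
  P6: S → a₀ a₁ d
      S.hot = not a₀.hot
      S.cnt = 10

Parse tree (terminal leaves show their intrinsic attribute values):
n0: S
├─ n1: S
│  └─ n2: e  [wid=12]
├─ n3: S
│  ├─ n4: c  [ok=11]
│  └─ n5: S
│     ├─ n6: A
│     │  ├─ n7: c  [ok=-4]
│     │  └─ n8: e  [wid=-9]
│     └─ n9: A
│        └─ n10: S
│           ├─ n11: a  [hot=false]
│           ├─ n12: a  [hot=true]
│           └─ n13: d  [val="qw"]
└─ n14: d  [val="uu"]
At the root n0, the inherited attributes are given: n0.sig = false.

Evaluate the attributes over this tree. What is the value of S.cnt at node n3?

1. n0.sig = false  [given at root]
2. n1.sig = true  [S₀.sig == false]
3. n2.wid = 12  [terminal]
4. n1.hot = false  [S.sig == false]
5. n1.cnt = 2  [e.wid - 10]
6. n3.sig = false  [S₀.sig == true]
7. n4.ok = 11  [terminal]
8. n5.sig = false  [S₀.sig == true]
9. n6.lim = true  [S.sig == false]
10. n7.ok = -4  [terminal]
11. n8.wid = -9  [terminal]
12. n6.hot = 18  [c.ok + e.wid + 31]
13. n9.lim = false  [S.sig == true]
14. n10.sig = true  [not A.lim]
15. n11.hot = false  [terminal]
16. n12.hot = true  [terminal]
17. n13.val = "qw"  [terminal]
18. n10.hot = true  [not a₀.hot]
19. n10.cnt = 10  [10]
20. n9.hot = 0  [S.cnt - 10]
21. n5.hot = true  [S.sig == false]
22. n5.cnt = 26  [A₀.hot * 2 - 10]
23. n3.hot = false  [S₁.hot == false]
24. n3.cnt = 1  [S₁.cnt * 2 - 51]
25. n14.val = "uu"  [terminal]
26. n0.hot = true  [not S₂.hot]
27. n0.cnt = 23  [23]

1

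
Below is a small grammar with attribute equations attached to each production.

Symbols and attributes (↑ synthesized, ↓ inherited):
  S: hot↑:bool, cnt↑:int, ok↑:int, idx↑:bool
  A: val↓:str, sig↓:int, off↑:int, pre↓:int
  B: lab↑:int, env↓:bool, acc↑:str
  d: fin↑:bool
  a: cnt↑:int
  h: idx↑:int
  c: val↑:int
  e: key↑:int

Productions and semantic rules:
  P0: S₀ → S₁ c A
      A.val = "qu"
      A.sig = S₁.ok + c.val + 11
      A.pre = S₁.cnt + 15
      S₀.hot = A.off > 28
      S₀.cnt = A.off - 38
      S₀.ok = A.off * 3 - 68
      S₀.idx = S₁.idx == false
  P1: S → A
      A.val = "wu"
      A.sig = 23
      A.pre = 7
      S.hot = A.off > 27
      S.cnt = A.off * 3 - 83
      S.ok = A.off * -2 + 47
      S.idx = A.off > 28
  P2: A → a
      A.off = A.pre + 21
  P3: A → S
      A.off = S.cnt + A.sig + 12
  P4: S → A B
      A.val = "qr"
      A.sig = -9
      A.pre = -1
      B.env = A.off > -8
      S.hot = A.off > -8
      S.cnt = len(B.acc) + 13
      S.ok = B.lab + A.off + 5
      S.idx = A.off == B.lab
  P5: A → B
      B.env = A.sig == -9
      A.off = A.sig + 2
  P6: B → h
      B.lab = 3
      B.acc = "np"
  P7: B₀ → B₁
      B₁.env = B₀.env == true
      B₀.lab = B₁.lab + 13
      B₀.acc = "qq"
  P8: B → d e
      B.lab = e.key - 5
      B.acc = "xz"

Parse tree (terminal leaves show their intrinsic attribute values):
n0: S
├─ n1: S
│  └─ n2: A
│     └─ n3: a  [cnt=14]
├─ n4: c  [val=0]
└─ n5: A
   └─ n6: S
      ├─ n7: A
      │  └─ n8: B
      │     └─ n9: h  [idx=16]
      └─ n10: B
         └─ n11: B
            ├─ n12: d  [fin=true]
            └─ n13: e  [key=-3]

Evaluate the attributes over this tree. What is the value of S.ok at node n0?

19

1. n2.val = "wu"  ["wu"]
2. n2.sig = 23  [23]
3. n2.pre = 7  [7]
4. n3.cnt = 14  [terminal]
5. n2.off = 28  [A.pre + 21]
6. n1.hot = true  [A.off > 27]
7. n1.cnt = 1  [A.off * 3 - 83]
8. n1.ok = -9  [A.off * -2 + 47]
9. n1.idx = false  [A.off > 28]
10. n4.val = 0  [terminal]
11. n5.val = "qu"  ["qu"]
12. n5.sig = 2  [S₁.ok + c.val + 11]
13. n5.pre = 16  [S₁.cnt + 15]
14. n7.val = "qr"  ["qr"]
15. n7.sig = -9  [-9]
16. n7.pre = -1  [-1]
17. n8.env = true  [A.sig == -9]
18. n9.idx = 16  [terminal]
19. n8.lab = 3  [3]
20. n8.acc = "np"  ["np"]
21. n7.off = -7  [A.sig + 2]
22. n10.env = true  [A.off > -8]
23. n11.env = true  [B₀.env == true]
24. n12.fin = true  [terminal]
25. n13.key = -3  [terminal]
26. n11.lab = -8  [e.key - 5]
27. n11.acc = "xz"  ["xz"]
28. n10.lab = 5  [B₁.lab + 13]
29. n10.acc = "qq"  ["qq"]
30. n6.hot = true  [A.off > -8]
31. n6.cnt = 15  [len(B.acc) + 13]
32. n6.ok = 3  [B.lab + A.off + 5]
33. n6.idx = false  [A.off == B.lab]
34. n5.off = 29  [S.cnt + A.sig + 12]
35. n0.hot = true  [A.off > 28]
36. n0.cnt = -9  [A.off - 38]
37. n0.ok = 19  [A.off * 3 - 68]
38. n0.idx = true  [S₁.idx == false]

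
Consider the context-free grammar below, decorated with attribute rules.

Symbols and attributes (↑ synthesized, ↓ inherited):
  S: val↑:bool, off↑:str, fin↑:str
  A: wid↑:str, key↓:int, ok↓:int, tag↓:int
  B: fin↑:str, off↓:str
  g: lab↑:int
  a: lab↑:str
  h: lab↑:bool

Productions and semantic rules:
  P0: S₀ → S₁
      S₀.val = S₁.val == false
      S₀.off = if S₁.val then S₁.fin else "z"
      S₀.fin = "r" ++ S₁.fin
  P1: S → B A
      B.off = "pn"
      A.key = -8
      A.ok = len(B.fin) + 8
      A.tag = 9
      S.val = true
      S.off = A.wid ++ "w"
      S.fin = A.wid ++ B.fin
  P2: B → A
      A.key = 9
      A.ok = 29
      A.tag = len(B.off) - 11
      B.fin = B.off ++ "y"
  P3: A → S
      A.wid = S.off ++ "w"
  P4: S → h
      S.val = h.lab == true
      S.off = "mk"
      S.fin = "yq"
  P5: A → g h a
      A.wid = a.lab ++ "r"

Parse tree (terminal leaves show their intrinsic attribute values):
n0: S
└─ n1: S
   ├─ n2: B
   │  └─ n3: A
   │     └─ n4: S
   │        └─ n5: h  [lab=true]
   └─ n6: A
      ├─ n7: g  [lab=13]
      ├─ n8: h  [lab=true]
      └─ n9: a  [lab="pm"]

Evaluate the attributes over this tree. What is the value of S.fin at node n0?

1. n2.off = "pn"  ["pn"]
2. n3.key = 9  [9]
3. n3.ok = 29  [29]
4. n3.tag = -9  [len(B.off) - 11]
5. n5.lab = true  [terminal]
6. n4.val = true  [h.lab == true]
7. n4.off = "mk"  ["mk"]
8. n4.fin = "yq"  ["yq"]
9. n3.wid = "mkw"  [S.off ++ "w"]
10. n2.fin = "pny"  [B.off ++ "y"]
11. n6.key = -8  [-8]
12. n6.ok = 11  [len(B.fin) + 8]
13. n6.tag = 9  [9]
14. n7.lab = 13  [terminal]
15. n8.lab = true  [terminal]
16. n9.lab = "pm"  [terminal]
17. n6.wid = "pmr"  [a.lab ++ "r"]
18. n1.val = true  [true]
19. n1.off = "pmrw"  [A.wid ++ "w"]
20. n1.fin = "pmrpny"  [A.wid ++ B.fin]
21. n0.val = false  [S₁.val == false]
22. n0.off = "pmrpny"  [if S₁.val then S₁.fin else "z"]
23. n0.fin = "rpmrpny"  ["r" ++ S₁.fin]

"rpmrpny"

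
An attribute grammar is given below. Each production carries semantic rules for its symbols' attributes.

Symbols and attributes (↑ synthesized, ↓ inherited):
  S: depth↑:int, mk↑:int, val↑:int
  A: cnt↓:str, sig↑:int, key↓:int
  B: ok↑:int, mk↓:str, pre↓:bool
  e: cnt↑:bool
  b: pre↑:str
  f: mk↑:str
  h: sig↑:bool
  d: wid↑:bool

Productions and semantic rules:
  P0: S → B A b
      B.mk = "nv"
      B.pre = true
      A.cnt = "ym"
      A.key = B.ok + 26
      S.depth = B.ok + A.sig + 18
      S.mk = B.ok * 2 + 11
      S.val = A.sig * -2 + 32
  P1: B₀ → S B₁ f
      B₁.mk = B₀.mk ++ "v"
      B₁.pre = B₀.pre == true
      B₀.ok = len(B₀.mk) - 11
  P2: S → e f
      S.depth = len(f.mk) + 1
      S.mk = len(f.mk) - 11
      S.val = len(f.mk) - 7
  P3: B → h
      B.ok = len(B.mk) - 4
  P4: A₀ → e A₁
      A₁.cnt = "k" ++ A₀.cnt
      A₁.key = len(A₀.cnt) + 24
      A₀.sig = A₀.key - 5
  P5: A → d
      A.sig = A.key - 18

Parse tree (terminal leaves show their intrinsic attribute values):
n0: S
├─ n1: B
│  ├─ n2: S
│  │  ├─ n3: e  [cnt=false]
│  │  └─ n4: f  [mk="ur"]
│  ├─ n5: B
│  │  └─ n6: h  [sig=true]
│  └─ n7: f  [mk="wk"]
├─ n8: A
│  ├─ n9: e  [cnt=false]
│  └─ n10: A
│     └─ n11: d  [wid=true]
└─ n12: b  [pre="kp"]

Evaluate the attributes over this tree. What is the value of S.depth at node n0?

21

1. n1.mk = "nv"  ["nv"]
2. n1.pre = true  [true]
3. n3.cnt = false  [terminal]
4. n4.mk = "ur"  [terminal]
5. n2.depth = 3  [len(f.mk) + 1]
6. n2.mk = -9  [len(f.mk) - 11]
7. n2.val = -5  [len(f.mk) - 7]
8. n5.mk = "nvv"  [B₀.mk ++ "v"]
9. n5.pre = true  [B₀.pre == true]
10. n6.sig = true  [terminal]
11. n5.ok = -1  [len(B.mk) - 4]
12. n7.mk = "wk"  [terminal]
13. n1.ok = -9  [len(B₀.mk) - 11]
14. n8.cnt = "ym"  ["ym"]
15. n8.key = 17  [B.ok + 26]
16. n9.cnt = false  [terminal]
17. n10.cnt = "kym"  ["k" ++ A₀.cnt]
18. n10.key = 26  [len(A₀.cnt) + 24]
19. n11.wid = true  [terminal]
20. n10.sig = 8  [A.key - 18]
21. n8.sig = 12  [A₀.key - 5]
22. n12.pre = "kp"  [terminal]
23. n0.depth = 21  [B.ok + A.sig + 18]
24. n0.mk = -7  [B.ok * 2 + 11]
25. n0.val = 8  [A.sig * -2 + 32]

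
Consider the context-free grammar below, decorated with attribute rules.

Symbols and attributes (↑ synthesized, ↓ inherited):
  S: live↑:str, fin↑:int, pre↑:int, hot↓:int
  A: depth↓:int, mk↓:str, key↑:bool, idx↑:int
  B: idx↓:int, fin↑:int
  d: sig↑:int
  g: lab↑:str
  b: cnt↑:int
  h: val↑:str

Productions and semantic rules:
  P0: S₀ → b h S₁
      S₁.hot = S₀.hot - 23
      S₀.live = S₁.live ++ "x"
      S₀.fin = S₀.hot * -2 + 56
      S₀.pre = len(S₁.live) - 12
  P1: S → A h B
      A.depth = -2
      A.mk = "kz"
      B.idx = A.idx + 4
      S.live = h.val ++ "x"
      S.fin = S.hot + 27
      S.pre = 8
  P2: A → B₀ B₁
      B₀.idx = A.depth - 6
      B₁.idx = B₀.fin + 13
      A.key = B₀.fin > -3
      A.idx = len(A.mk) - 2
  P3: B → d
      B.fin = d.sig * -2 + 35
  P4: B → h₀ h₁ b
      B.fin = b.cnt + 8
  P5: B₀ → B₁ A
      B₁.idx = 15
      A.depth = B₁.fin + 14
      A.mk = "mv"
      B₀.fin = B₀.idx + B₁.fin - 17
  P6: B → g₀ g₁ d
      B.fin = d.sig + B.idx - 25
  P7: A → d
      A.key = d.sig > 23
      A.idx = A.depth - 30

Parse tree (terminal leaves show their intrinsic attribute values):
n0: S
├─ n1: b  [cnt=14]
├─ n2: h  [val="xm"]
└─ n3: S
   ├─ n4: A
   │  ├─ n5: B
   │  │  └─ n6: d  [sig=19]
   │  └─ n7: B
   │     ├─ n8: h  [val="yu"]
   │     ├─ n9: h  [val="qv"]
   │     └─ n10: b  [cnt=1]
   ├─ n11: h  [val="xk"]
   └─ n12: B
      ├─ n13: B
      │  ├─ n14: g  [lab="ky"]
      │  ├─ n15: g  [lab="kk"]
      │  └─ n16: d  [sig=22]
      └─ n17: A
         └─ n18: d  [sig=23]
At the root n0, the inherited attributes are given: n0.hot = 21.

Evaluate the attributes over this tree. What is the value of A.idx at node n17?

-4

1. n0.hot = 21  [given at root]
2. n1.cnt = 14  [terminal]
3. n2.val = "xm"  [terminal]
4. n3.hot = -2  [S₀.hot - 23]
5. n4.depth = -2  [-2]
6. n4.mk = "kz"  ["kz"]
7. n5.idx = -8  [A.depth - 6]
8. n6.sig = 19  [terminal]
9. n5.fin = -3  [d.sig * -2 + 35]
10. n7.idx = 10  [B₀.fin + 13]
11. n8.val = "yu"  [terminal]
12. n9.val = "qv"  [terminal]
13. n10.cnt = 1  [terminal]
14. n7.fin = 9  [b.cnt + 8]
15. n4.key = false  [B₀.fin > -3]
16. n4.idx = 0  [len(A.mk) - 2]
17. n11.val = "xk"  [terminal]
18. n12.idx = 4  [A.idx + 4]
19. n13.idx = 15  [15]
20. n14.lab = "ky"  [terminal]
21. n15.lab = "kk"  [terminal]
22. n16.sig = 22  [terminal]
23. n13.fin = 12  [d.sig + B.idx - 25]
24. n17.depth = 26  [B₁.fin + 14]
25. n17.mk = "mv"  ["mv"]
26. n18.sig = 23  [terminal]
27. n17.key = false  [d.sig > 23]
28. n17.idx = -4  [A.depth - 30]
29. n12.fin = -1  [B₀.idx + B₁.fin - 17]
30. n3.live = "xkx"  [h.val ++ "x"]
31. n3.fin = 25  [S.hot + 27]
32. n3.pre = 8  [8]
33. n0.live = "xkxx"  [S₁.live ++ "x"]
34. n0.fin = 14  [S₀.hot * -2 + 56]
35. n0.pre = -9  [len(S₁.live) - 12]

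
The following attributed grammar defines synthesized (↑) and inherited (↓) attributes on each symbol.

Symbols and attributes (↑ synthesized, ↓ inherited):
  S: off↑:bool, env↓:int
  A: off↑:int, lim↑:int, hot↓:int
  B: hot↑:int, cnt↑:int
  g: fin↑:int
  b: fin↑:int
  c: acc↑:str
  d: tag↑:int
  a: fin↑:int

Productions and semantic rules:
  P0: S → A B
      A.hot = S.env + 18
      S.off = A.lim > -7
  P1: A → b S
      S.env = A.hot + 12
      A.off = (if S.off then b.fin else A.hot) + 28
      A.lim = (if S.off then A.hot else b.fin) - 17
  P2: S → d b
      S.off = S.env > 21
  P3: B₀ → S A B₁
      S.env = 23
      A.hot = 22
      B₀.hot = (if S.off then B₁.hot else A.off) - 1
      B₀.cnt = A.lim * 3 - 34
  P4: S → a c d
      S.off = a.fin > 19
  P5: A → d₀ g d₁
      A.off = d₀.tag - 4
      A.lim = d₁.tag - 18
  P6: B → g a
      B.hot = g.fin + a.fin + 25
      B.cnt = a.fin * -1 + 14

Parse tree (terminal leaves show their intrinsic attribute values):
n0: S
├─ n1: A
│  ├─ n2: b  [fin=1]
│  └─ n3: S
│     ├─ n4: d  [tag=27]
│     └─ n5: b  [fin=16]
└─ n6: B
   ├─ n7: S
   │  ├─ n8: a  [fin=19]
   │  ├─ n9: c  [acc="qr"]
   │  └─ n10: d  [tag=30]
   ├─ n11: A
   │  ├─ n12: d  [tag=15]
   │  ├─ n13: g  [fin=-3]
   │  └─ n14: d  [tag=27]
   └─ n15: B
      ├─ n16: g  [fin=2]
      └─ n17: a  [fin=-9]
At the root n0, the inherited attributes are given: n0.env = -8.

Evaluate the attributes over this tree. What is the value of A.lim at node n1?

-7

1. n0.env = -8  [given at root]
2. n1.hot = 10  [S.env + 18]
3. n2.fin = 1  [terminal]
4. n3.env = 22  [A.hot + 12]
5. n4.tag = 27  [terminal]
6. n5.fin = 16  [terminal]
7. n3.off = true  [S.env > 21]
8. n1.off = 29  [(if S.off then b.fin else A.hot) + 28]
9. n1.lim = -7  [(if S.off then A.hot else b.fin) - 17]
10. n7.env = 23  [23]
11. n8.fin = 19  [terminal]
12. n9.acc = "qr"  [terminal]
13. n10.tag = 30  [terminal]
14. n7.off = false  [a.fin > 19]
15. n11.hot = 22  [22]
16. n12.tag = 15  [terminal]
17. n13.fin = -3  [terminal]
18. n14.tag = 27  [terminal]
19. n11.off = 11  [d₀.tag - 4]
20. n11.lim = 9  [d₁.tag - 18]
21. n16.fin = 2  [terminal]
22. n17.fin = -9  [terminal]
23. n15.hot = 18  [g.fin + a.fin + 25]
24. n15.cnt = 23  [a.fin * -1 + 14]
25. n6.hot = 10  [(if S.off then B₁.hot else A.off) - 1]
26. n6.cnt = -7  [A.lim * 3 - 34]
27. n0.off = false  [A.lim > -7]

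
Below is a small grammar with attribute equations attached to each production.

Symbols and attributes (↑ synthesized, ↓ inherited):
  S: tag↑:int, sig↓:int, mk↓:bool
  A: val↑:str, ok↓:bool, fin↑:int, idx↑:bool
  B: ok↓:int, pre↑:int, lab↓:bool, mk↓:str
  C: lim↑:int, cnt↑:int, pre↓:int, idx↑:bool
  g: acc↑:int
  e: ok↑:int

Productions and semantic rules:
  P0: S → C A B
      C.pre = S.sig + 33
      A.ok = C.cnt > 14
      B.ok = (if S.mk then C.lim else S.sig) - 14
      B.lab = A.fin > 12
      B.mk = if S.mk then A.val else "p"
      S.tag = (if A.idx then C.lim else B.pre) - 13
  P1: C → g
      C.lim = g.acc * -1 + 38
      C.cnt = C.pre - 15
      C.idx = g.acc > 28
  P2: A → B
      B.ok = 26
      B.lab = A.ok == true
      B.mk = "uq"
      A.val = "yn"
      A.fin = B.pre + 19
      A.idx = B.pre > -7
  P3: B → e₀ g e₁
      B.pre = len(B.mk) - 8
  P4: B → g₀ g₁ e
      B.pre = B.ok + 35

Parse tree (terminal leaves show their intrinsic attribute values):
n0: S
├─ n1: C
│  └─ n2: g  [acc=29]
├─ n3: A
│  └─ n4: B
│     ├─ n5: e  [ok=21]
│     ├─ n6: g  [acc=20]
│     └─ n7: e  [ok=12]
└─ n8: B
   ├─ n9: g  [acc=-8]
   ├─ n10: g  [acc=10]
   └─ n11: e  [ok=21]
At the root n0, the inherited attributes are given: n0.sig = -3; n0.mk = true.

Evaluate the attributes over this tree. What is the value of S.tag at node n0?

-4

1. n0.sig = -3  [given at root]
2. n0.mk = true  [given at root]
3. n1.pre = 30  [S.sig + 33]
4. n2.acc = 29  [terminal]
5. n1.lim = 9  [g.acc * -1 + 38]
6. n1.cnt = 15  [C.pre - 15]
7. n1.idx = true  [g.acc > 28]
8. n3.ok = true  [C.cnt > 14]
9. n4.ok = 26  [26]
10. n4.lab = true  [A.ok == true]
11. n4.mk = "uq"  ["uq"]
12. n5.ok = 21  [terminal]
13. n6.acc = 20  [terminal]
14. n7.ok = 12  [terminal]
15. n4.pre = -6  [len(B.mk) - 8]
16. n3.val = "yn"  ["yn"]
17. n3.fin = 13  [B.pre + 19]
18. n3.idx = true  [B.pre > -7]
19. n8.ok = -5  [(if S.mk then C.lim else S.sig) - 14]
20. n8.lab = true  [A.fin > 12]
21. n8.mk = "yn"  [if S.mk then A.val else "p"]
22. n9.acc = -8  [terminal]
23. n10.acc = 10  [terminal]
24. n11.ok = 21  [terminal]
25. n8.pre = 30  [B.ok + 35]
26. n0.tag = -4  [(if A.idx then C.lim else B.pre) - 13]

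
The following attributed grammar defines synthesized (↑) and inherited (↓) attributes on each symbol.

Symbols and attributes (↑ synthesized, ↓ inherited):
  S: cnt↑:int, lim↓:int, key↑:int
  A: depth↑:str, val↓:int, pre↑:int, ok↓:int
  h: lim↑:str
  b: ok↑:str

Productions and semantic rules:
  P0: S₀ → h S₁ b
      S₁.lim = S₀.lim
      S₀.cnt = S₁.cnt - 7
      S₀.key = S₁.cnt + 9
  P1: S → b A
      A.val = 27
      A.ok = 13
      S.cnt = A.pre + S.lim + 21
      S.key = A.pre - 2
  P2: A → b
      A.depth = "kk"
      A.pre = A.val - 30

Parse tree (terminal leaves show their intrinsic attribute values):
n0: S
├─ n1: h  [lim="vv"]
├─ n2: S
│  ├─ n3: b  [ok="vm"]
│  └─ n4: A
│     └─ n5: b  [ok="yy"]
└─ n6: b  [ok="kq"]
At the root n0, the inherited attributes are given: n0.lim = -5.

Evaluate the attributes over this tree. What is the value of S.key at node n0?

1. n0.lim = -5  [given at root]
2. n1.lim = "vv"  [terminal]
3. n2.lim = -5  [S₀.lim]
4. n3.ok = "vm"  [terminal]
5. n4.val = 27  [27]
6. n4.ok = 13  [13]
7. n5.ok = "yy"  [terminal]
8. n4.depth = "kk"  ["kk"]
9. n4.pre = -3  [A.val - 30]
10. n2.cnt = 13  [A.pre + S.lim + 21]
11. n2.key = -5  [A.pre - 2]
12. n6.ok = "kq"  [terminal]
13. n0.cnt = 6  [S₁.cnt - 7]
14. n0.key = 22  [S₁.cnt + 9]

22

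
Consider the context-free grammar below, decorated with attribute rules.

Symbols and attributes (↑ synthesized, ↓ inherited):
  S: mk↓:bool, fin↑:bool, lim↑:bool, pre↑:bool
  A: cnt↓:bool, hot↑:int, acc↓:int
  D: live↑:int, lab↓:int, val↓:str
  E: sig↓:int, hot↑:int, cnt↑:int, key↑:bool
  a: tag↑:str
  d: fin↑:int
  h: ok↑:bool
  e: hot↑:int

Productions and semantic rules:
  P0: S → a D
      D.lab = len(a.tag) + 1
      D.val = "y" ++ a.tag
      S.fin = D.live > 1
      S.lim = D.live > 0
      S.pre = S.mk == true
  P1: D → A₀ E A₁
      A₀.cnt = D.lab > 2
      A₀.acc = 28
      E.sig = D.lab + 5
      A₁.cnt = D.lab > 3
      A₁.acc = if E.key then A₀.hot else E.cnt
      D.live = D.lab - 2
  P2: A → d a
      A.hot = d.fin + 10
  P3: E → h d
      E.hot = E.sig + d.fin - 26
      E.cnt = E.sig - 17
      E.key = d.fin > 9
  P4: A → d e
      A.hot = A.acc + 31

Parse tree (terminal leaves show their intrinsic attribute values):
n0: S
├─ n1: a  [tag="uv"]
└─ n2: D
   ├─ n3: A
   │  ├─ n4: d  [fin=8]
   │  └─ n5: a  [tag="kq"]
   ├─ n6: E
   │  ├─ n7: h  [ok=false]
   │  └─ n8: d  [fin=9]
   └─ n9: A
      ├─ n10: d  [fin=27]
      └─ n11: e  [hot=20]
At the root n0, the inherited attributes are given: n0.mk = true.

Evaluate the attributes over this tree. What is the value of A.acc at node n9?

1. n0.mk = true  [given at root]
2. n1.tag = "uv"  [terminal]
3. n2.lab = 3  [len(a.tag) + 1]
4. n2.val = "yuv"  ["y" ++ a.tag]
5. n3.cnt = true  [D.lab > 2]
6. n3.acc = 28  [28]
7. n4.fin = 8  [terminal]
8. n5.tag = "kq"  [terminal]
9. n3.hot = 18  [d.fin + 10]
10. n6.sig = 8  [D.lab + 5]
11. n7.ok = false  [terminal]
12. n8.fin = 9  [terminal]
13. n6.hot = -9  [E.sig + d.fin - 26]
14. n6.cnt = -9  [E.sig - 17]
15. n6.key = false  [d.fin > 9]
16. n9.cnt = false  [D.lab > 3]
17. n9.acc = -9  [if E.key then A₀.hot else E.cnt]
18. n10.fin = 27  [terminal]
19. n11.hot = 20  [terminal]
20. n9.hot = 22  [A.acc + 31]
21. n2.live = 1  [D.lab - 2]
22. n0.fin = false  [D.live > 1]
23. n0.lim = true  [D.live > 0]
24. n0.pre = true  [S.mk == true]

-9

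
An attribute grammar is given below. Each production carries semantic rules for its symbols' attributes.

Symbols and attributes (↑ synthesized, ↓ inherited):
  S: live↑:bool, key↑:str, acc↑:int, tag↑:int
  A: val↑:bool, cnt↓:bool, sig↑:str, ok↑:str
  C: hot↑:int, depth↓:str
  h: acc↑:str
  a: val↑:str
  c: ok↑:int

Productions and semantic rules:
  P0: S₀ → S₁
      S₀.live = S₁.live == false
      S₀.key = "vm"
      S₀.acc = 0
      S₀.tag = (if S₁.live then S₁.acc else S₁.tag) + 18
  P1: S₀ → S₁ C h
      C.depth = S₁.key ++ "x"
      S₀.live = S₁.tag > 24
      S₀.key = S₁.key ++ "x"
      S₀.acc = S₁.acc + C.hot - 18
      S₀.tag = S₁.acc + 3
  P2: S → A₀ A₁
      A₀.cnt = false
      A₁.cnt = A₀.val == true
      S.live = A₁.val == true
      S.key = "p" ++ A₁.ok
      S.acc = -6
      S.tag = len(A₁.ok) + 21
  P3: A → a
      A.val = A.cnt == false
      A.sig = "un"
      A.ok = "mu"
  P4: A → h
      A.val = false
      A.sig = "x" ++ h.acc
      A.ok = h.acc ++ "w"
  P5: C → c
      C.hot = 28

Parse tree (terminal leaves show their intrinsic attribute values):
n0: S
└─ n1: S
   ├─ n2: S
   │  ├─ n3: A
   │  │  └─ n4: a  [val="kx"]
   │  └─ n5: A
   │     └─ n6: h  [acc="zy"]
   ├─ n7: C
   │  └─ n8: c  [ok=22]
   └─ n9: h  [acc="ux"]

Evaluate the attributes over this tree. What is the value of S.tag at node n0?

1. n3.cnt = false  [false]
2. n4.val = "kx"  [terminal]
3. n3.val = true  [A.cnt == false]
4. n3.sig = "un"  ["un"]
5. n3.ok = "mu"  ["mu"]
6. n5.cnt = true  [A₀.val == true]
7. n6.acc = "zy"  [terminal]
8. n5.val = false  [false]
9. n5.sig = "xzy"  ["x" ++ h.acc]
10. n5.ok = "zyw"  [h.acc ++ "w"]
11. n2.live = false  [A₁.val == true]
12. n2.key = "pzyw"  ["p" ++ A₁.ok]
13. n2.acc = -6  [-6]
14. n2.tag = 24  [len(A₁.ok) + 21]
15. n7.depth = "pzywx"  [S₁.key ++ "x"]
16. n8.ok = 22  [terminal]
17. n7.hot = 28  [28]
18. n9.acc = "ux"  [terminal]
19. n1.live = false  [S₁.tag > 24]
20. n1.key = "pzywx"  [S₁.key ++ "x"]
21. n1.acc = 4  [S₁.acc + C.hot - 18]
22. n1.tag = -3  [S₁.acc + 3]
23. n0.live = true  [S₁.live == false]
24. n0.key = "vm"  ["vm"]
25. n0.acc = 0  [0]
26. n0.tag = 15  [(if S₁.live then S₁.acc else S₁.tag) + 18]

15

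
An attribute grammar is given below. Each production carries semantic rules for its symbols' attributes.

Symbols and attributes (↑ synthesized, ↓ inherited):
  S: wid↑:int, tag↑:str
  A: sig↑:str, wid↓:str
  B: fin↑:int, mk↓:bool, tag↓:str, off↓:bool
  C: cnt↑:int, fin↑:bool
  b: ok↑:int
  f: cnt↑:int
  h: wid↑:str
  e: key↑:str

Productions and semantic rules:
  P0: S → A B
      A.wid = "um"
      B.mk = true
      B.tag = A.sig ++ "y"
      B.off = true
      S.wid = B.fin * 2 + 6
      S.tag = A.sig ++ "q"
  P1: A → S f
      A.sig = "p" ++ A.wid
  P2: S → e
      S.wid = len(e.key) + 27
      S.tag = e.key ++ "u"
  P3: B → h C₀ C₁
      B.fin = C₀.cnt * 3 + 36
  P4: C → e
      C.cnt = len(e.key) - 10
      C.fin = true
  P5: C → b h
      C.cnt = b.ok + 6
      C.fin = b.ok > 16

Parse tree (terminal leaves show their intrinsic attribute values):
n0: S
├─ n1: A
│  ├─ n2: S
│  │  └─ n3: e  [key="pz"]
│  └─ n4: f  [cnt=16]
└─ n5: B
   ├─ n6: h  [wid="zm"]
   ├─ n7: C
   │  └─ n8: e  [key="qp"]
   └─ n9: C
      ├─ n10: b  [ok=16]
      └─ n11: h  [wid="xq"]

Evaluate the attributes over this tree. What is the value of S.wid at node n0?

1. n1.wid = "um"  ["um"]
2. n3.key = "pz"  [terminal]
3. n2.wid = 29  [len(e.key) + 27]
4. n2.tag = "pzu"  [e.key ++ "u"]
5. n4.cnt = 16  [terminal]
6. n1.sig = "pum"  ["p" ++ A.wid]
7. n5.mk = true  [true]
8. n5.tag = "pumy"  [A.sig ++ "y"]
9. n5.off = true  [true]
10. n6.wid = "zm"  [terminal]
11. n8.key = "qp"  [terminal]
12. n7.cnt = -8  [len(e.key) - 10]
13. n7.fin = true  [true]
14. n10.ok = 16  [terminal]
15. n11.wid = "xq"  [terminal]
16. n9.cnt = 22  [b.ok + 6]
17. n9.fin = false  [b.ok > 16]
18. n5.fin = 12  [C₀.cnt * 3 + 36]
19. n0.wid = 30  [B.fin * 2 + 6]
20. n0.tag = "pumq"  [A.sig ++ "q"]

30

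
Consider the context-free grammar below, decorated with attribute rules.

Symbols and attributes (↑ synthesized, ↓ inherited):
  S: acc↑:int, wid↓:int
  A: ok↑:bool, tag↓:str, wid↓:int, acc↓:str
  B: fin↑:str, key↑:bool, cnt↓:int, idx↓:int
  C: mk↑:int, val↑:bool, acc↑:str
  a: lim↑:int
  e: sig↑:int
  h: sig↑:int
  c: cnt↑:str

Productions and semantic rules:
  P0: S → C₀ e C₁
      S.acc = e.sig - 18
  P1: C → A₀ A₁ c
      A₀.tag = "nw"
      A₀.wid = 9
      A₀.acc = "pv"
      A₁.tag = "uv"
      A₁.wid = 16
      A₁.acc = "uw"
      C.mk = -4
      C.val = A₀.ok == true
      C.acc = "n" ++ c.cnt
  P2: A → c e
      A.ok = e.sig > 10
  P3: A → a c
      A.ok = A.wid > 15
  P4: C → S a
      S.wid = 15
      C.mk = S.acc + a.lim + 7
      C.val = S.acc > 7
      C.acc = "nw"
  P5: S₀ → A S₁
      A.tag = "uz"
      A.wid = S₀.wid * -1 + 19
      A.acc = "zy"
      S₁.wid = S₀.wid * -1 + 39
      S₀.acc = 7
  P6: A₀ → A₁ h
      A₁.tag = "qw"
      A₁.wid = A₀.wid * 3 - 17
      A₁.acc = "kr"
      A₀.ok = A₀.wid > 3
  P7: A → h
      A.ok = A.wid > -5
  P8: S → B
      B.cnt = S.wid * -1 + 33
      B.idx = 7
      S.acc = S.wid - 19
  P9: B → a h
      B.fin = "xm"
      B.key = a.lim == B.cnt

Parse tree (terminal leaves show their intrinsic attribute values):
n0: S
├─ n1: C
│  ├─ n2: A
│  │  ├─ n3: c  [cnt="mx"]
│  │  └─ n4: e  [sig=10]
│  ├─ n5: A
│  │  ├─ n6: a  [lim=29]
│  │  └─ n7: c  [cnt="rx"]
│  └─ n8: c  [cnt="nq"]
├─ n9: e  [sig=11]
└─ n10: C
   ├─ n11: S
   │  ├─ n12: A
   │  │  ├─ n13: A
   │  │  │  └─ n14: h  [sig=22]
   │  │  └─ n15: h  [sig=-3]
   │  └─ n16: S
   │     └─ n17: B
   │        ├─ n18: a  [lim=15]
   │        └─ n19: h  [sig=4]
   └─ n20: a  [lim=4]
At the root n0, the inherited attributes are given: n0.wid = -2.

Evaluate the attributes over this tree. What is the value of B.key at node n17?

false

1. n0.wid = -2  [given at root]
2. n2.tag = "nw"  ["nw"]
3. n2.wid = 9  [9]
4. n2.acc = "pv"  ["pv"]
5. n3.cnt = "mx"  [terminal]
6. n4.sig = 10  [terminal]
7. n2.ok = false  [e.sig > 10]
8. n5.tag = "uv"  ["uv"]
9. n5.wid = 16  [16]
10. n5.acc = "uw"  ["uw"]
11. n6.lim = 29  [terminal]
12. n7.cnt = "rx"  [terminal]
13. n5.ok = true  [A.wid > 15]
14. n8.cnt = "nq"  [terminal]
15. n1.mk = -4  [-4]
16. n1.val = false  [A₀.ok == true]
17. n1.acc = "nnq"  ["n" ++ c.cnt]
18. n9.sig = 11  [terminal]
19. n11.wid = 15  [15]
20. n12.tag = "uz"  ["uz"]
21. n12.wid = 4  [S₀.wid * -1 + 19]
22. n12.acc = "zy"  ["zy"]
23. n13.tag = "qw"  ["qw"]
24. n13.wid = -5  [A₀.wid * 3 - 17]
25. n13.acc = "kr"  ["kr"]
26. n14.sig = 22  [terminal]
27. n13.ok = false  [A.wid > -5]
28. n15.sig = -3  [terminal]
29. n12.ok = true  [A₀.wid > 3]
30. n16.wid = 24  [S₀.wid * -1 + 39]
31. n17.cnt = 9  [S.wid * -1 + 33]
32. n17.idx = 7  [7]
33. n18.lim = 15  [terminal]
34. n19.sig = 4  [terminal]
35. n17.fin = "xm"  ["xm"]
36. n17.key = false  [a.lim == B.cnt]
37. n16.acc = 5  [S.wid - 19]
38. n11.acc = 7  [7]
39. n20.lim = 4  [terminal]
40. n10.mk = 18  [S.acc + a.lim + 7]
41. n10.val = false  [S.acc > 7]
42. n10.acc = "nw"  ["nw"]
43. n0.acc = -7  [e.sig - 18]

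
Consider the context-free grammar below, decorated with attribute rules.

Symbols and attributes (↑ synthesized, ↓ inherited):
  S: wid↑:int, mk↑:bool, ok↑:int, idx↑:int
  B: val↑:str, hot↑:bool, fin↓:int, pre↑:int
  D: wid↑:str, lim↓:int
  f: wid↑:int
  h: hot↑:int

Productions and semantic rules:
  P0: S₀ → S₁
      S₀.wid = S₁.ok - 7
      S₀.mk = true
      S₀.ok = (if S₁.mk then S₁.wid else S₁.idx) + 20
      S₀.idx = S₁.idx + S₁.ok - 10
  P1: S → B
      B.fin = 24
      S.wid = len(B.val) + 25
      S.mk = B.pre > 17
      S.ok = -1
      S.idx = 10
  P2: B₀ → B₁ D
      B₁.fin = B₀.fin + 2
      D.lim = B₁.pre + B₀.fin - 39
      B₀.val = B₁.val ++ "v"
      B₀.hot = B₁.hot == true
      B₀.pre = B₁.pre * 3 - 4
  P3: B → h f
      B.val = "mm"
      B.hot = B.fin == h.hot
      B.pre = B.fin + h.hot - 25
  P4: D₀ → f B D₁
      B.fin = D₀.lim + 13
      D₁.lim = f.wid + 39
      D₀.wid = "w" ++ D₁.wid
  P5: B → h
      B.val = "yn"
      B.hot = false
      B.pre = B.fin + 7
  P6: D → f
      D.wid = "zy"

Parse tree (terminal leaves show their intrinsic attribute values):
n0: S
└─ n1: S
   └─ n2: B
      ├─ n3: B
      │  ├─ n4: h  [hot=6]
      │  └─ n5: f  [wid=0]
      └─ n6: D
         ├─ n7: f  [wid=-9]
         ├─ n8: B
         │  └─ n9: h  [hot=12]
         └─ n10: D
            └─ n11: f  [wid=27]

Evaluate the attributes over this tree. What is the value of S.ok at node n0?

1. n2.fin = 24  [24]
2. n3.fin = 26  [B₀.fin + 2]
3. n4.hot = 6  [terminal]
4. n5.wid = 0  [terminal]
5. n3.val = "mm"  ["mm"]
6. n3.hot = false  [B.fin == h.hot]
7. n3.pre = 7  [B.fin + h.hot - 25]
8. n6.lim = -8  [B₁.pre + B₀.fin - 39]
9. n7.wid = -9  [terminal]
10. n8.fin = 5  [D₀.lim + 13]
11. n9.hot = 12  [terminal]
12. n8.val = "yn"  ["yn"]
13. n8.hot = false  [false]
14. n8.pre = 12  [B.fin + 7]
15. n10.lim = 30  [f.wid + 39]
16. n11.wid = 27  [terminal]
17. n10.wid = "zy"  ["zy"]
18. n6.wid = "wzy"  ["w" ++ D₁.wid]
19. n2.val = "mmv"  [B₁.val ++ "v"]
20. n2.hot = false  [B₁.hot == true]
21. n2.pre = 17  [B₁.pre * 3 - 4]
22. n1.wid = 28  [len(B.val) + 25]
23. n1.mk = false  [B.pre > 17]
24. n1.ok = -1  [-1]
25. n1.idx = 10  [10]
26. n0.wid = -8  [S₁.ok - 7]
27. n0.mk = true  [true]
28. n0.ok = 30  [(if S₁.mk then S₁.wid else S₁.idx) + 20]
29. n0.idx = -1  [S₁.idx + S₁.ok - 10]

30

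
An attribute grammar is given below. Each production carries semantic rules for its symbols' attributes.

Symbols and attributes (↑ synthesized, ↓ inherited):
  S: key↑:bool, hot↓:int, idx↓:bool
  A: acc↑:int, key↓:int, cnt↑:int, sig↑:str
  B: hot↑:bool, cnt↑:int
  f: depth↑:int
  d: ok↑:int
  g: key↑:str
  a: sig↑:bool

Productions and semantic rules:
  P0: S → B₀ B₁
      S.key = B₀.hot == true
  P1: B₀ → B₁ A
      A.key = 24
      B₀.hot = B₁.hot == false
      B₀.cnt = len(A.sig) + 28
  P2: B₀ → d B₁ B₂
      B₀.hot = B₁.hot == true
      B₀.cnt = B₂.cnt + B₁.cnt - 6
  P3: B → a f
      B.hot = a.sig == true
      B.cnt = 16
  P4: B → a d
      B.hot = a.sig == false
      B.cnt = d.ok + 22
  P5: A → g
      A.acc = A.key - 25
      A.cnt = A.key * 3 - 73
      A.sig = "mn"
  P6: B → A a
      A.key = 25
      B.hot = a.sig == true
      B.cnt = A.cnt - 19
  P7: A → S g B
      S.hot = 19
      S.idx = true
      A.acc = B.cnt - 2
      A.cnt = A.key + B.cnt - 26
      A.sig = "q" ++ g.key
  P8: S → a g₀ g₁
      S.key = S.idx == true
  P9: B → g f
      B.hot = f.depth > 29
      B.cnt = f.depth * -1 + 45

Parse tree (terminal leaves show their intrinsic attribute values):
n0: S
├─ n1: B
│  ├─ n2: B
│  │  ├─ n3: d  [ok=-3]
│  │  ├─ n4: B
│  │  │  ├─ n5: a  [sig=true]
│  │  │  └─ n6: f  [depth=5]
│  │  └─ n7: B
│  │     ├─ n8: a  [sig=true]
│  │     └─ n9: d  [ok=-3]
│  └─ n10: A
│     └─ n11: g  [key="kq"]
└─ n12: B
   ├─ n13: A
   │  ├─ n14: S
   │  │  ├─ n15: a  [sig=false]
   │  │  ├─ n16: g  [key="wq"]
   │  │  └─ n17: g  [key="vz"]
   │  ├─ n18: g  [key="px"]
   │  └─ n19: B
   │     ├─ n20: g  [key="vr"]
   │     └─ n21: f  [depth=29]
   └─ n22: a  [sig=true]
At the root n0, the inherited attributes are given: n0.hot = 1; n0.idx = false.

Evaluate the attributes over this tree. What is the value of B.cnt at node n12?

-4

1. n0.hot = 1  [given at root]
2. n0.idx = false  [given at root]
3. n3.ok = -3  [terminal]
4. n5.sig = true  [terminal]
5. n6.depth = 5  [terminal]
6. n4.hot = true  [a.sig == true]
7. n4.cnt = 16  [16]
8. n8.sig = true  [terminal]
9. n9.ok = -3  [terminal]
10. n7.hot = false  [a.sig == false]
11. n7.cnt = 19  [d.ok + 22]
12. n2.hot = true  [B₁.hot == true]
13. n2.cnt = 29  [B₂.cnt + B₁.cnt - 6]
14. n10.key = 24  [24]
15. n11.key = "kq"  [terminal]
16. n10.acc = -1  [A.key - 25]
17. n10.cnt = -1  [A.key * 3 - 73]
18. n10.sig = "mn"  ["mn"]
19. n1.hot = false  [B₁.hot == false]
20. n1.cnt = 30  [len(A.sig) + 28]
21. n13.key = 25  [25]
22. n14.hot = 19  [19]
23. n14.idx = true  [true]
24. n15.sig = false  [terminal]
25. n16.key = "wq"  [terminal]
26. n17.key = "vz"  [terminal]
27. n14.key = true  [S.idx == true]
28. n18.key = "px"  [terminal]
29. n20.key = "vr"  [terminal]
30. n21.depth = 29  [terminal]
31. n19.hot = false  [f.depth > 29]
32. n19.cnt = 16  [f.depth * -1 + 45]
33. n13.acc = 14  [B.cnt - 2]
34. n13.cnt = 15  [A.key + B.cnt - 26]
35. n13.sig = "qpx"  ["q" ++ g.key]
36. n22.sig = true  [terminal]
37. n12.hot = true  [a.sig == true]
38. n12.cnt = -4  [A.cnt - 19]
39. n0.key = false  [B₀.hot == true]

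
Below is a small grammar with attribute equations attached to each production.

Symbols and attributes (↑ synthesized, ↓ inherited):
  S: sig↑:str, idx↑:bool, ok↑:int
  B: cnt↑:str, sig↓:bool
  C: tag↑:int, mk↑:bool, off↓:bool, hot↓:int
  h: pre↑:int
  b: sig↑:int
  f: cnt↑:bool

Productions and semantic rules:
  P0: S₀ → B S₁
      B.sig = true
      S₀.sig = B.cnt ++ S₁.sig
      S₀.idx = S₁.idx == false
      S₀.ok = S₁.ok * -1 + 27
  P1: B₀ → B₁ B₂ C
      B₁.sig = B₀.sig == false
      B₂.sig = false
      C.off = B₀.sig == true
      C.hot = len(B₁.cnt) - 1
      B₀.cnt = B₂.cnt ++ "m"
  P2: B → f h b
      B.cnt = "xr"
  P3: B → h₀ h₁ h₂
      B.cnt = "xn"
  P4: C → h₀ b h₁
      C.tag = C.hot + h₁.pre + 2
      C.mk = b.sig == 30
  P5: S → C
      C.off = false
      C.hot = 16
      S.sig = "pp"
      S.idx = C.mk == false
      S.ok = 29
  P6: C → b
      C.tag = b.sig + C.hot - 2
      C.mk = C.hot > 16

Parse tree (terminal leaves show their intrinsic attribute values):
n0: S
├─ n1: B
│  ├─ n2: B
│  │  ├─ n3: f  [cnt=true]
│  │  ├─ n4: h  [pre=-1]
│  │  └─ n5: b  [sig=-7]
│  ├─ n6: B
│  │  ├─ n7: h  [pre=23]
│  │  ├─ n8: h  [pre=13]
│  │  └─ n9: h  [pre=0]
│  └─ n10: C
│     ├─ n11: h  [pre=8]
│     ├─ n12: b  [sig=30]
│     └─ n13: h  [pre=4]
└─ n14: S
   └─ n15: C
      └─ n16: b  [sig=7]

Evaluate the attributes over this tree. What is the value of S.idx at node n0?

false

1. n1.sig = true  [true]
2. n2.sig = false  [B₀.sig == false]
3. n3.cnt = true  [terminal]
4. n4.pre = -1  [terminal]
5. n5.sig = -7  [terminal]
6. n2.cnt = "xr"  ["xr"]
7. n6.sig = false  [false]
8. n7.pre = 23  [terminal]
9. n8.pre = 13  [terminal]
10. n9.pre = 0  [terminal]
11. n6.cnt = "xn"  ["xn"]
12. n10.off = true  [B₀.sig == true]
13. n10.hot = 1  [len(B₁.cnt) - 1]
14. n11.pre = 8  [terminal]
15. n12.sig = 30  [terminal]
16. n13.pre = 4  [terminal]
17. n10.tag = 7  [C.hot + h₁.pre + 2]
18. n10.mk = true  [b.sig == 30]
19. n1.cnt = "xnm"  [B₂.cnt ++ "m"]
20. n15.off = false  [false]
21. n15.hot = 16  [16]
22. n16.sig = 7  [terminal]
23. n15.tag = 21  [b.sig + C.hot - 2]
24. n15.mk = false  [C.hot > 16]
25. n14.sig = "pp"  ["pp"]
26. n14.idx = true  [C.mk == false]
27. n14.ok = 29  [29]
28. n0.sig = "xnmpp"  [B.cnt ++ S₁.sig]
29. n0.idx = false  [S₁.idx == false]
30. n0.ok = -2  [S₁.ok * -1 + 27]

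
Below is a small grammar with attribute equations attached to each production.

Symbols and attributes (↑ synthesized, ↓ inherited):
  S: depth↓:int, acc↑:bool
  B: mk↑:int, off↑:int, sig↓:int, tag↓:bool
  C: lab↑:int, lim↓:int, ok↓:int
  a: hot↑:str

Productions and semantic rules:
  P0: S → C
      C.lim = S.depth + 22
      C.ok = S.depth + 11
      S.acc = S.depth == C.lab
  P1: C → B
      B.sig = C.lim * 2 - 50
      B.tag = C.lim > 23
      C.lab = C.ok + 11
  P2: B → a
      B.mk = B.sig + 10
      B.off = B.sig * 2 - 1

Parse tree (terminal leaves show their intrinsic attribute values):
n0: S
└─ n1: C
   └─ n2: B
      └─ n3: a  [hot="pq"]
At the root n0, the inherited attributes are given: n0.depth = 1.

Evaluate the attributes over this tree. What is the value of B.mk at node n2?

1. n0.depth = 1  [given at root]
2. n1.lim = 23  [S.depth + 22]
3. n1.ok = 12  [S.depth + 11]
4. n2.sig = -4  [C.lim * 2 - 50]
5. n2.tag = false  [C.lim > 23]
6. n3.hot = "pq"  [terminal]
7. n2.mk = 6  [B.sig + 10]
8. n2.off = -9  [B.sig * 2 - 1]
9. n1.lab = 23  [C.ok + 11]
10. n0.acc = false  [S.depth == C.lab]

6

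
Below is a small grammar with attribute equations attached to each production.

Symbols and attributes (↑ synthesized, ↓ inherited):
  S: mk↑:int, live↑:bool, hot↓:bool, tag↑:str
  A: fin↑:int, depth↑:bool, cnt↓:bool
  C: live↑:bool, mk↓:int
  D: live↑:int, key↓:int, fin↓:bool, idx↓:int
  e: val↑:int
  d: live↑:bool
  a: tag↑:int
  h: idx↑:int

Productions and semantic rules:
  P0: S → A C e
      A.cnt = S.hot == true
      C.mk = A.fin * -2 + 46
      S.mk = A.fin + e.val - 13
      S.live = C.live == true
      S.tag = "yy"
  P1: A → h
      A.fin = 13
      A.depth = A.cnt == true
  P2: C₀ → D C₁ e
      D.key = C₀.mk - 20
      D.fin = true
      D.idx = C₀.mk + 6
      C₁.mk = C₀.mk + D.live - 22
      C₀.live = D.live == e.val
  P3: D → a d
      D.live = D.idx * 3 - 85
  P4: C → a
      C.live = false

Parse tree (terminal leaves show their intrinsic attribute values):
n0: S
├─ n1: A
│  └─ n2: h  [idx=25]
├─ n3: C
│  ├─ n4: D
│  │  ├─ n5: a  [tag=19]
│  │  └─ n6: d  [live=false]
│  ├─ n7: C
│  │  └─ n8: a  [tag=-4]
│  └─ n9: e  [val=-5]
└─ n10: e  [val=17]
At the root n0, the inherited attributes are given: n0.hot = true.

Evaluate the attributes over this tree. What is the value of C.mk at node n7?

1. n0.hot = true  [given at root]
2. n1.cnt = true  [S.hot == true]
3. n2.idx = 25  [terminal]
4. n1.fin = 13  [13]
5. n1.depth = true  [A.cnt == true]
6. n3.mk = 20  [A.fin * -2 + 46]
7. n4.key = 0  [C₀.mk - 20]
8. n4.fin = true  [true]
9. n4.idx = 26  [C₀.mk + 6]
10. n5.tag = 19  [terminal]
11. n6.live = false  [terminal]
12. n4.live = -7  [D.idx * 3 - 85]
13. n7.mk = -9  [C₀.mk + D.live - 22]
14. n8.tag = -4  [terminal]
15. n7.live = false  [false]
16. n9.val = -5  [terminal]
17. n3.live = false  [D.live == e.val]
18. n10.val = 17  [terminal]
19. n0.mk = 17  [A.fin + e.val - 13]
20. n0.live = false  [C.live == true]
21. n0.tag = "yy"  ["yy"]

-9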